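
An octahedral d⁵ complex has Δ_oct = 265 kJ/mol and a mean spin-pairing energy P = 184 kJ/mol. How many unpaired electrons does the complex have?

Δ_oct > P, so pairing is preferred: the ground state is low-spin.
That gives t2g^5 e_g^0.
Unpaired electrons: 1.

1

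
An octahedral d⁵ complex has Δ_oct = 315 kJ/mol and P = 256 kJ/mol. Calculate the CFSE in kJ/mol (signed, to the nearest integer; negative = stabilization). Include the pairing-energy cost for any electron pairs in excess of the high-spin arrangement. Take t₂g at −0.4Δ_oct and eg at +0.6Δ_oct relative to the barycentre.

-118

Since Δ_oct = 315 kJ/mol > P = 256 kJ/mol, the complex adopts the low-spin configuration.
Filling d⁵ accordingly: t₂g⁵ eg⁰.
Orbital CFSE = -2.0Δ_oct = -2.0 × 315 = -630 kJ/mol.
Excess pairs vs high-spin: 2 − 0 = 2; pairing cost = +512 kJ/mol.
Net CFSE = -630 + 512 = -118 kJ/mol.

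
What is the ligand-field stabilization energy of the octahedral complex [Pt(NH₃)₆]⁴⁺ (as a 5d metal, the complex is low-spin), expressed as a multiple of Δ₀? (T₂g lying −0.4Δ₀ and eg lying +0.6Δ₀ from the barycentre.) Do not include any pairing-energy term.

-2.4 Δ₀

NH₃ is neutral, so the +4 overall charge sits on Pt: oxidation state +4.
Pt sits in group 10; removing 4 electrons leaves Pt⁴⁺ with 10 − 4 = 6 d electrons.
Configuration: t₂g⁶ eg⁰.
CFSE = 6(-0.4Δ₀) + 0(0.6Δ₀) = -2.4Δ₀ + 0.0Δ₀ = -2.4Δ₀.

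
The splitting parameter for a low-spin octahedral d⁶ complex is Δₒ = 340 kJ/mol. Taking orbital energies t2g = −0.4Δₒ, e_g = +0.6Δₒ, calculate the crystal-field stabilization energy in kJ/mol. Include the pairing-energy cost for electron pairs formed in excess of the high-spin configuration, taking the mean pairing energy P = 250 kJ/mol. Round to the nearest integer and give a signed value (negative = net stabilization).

The d⁶ electrons fill as t2g^6 e_g^0.
The orbital stabilization is -2.4Δₒ = -2.4 × 340 = -816 kJ/mol.
Pairing penalty: 3 pairs vs 1 in the high-spin reference → 2 extra × P = 500 kJ/mol.
Net CFSE = -816 + 500 = -316 kJ/mol.

-316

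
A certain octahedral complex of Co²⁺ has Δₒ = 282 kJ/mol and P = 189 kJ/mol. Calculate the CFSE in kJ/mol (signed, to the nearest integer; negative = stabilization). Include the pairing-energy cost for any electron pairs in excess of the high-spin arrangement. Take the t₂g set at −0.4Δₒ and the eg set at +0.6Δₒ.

-319

Co sits in group 9; removing 2 electrons leaves Co²⁺ with 9 − 2 = 7 d electrons.
Δₒ > P, so pairing is preferred: the ground state is low-spin.
Filling d⁷ accordingly: t₂g⁶ eg¹.
Orbital CFSE = -1.8Δₒ = -1.8 × 282 = -508 kJ/mol.
Excess pairs vs high-spin: 3 − 2 = 1; pairing cost = +189 kJ/mol.
Net CFSE = -508 + 189 = -319 kJ/mol.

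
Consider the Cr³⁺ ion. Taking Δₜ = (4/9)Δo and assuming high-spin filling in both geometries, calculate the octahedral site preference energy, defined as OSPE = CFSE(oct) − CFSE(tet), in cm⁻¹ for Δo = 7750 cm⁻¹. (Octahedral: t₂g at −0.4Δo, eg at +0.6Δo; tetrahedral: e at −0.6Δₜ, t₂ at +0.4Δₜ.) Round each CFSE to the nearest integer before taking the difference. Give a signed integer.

-6544

Cr is in group 6, so Cr³⁺ is d³ (6 − 3 = 3).
Octahedral high-spin t₂g³ eg⁰: CFSE = -1.2 × 7750 = -9300 cm⁻¹.
In a tetrahedral site the filling is e² t₂¹: CFSE(tet) = -0.8Δₜ = -0.8 × (4/9)(7750) = -2756 cm⁻¹.
OSPE = CFSE(oct) − CFSE(tet) = -9300 − (-2756) = -6544 cm⁻¹.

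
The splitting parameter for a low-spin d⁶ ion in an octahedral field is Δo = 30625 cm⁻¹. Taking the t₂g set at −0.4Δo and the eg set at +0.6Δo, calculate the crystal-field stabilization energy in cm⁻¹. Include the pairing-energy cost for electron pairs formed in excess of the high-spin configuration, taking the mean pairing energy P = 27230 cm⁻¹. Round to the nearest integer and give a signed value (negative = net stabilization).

The d⁶ electrons fill as t₂g⁶ eg⁰.
Orbital CFSE = 6(-0.4) + 0(0.6) = -2.4Δo = -2.4 × 30625 = -73500 cm⁻¹.
Relative to high-spin t₂g⁴ eg² (1 paired), the low-spin configuration has 2 additional pairs, contributing +2 × 27230 = +54460 cm⁻¹.
Combining: -73500 + 54460 = -19040 cm⁻¹.

-19040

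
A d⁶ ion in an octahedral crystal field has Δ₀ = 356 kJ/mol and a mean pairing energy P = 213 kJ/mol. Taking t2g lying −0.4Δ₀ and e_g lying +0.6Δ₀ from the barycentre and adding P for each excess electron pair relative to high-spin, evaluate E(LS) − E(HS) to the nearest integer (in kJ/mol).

-286

High-spin: t2g^4 e_g^2, CFSE = -0.4Δ₀ = -142 kJ/mol.
Low-spin t2g^6 e_g^0 gives -2.4Δ₀ = -854 kJ/mol, but forming 2 extra pairs costs 2P = 426 kJ/mol, so E(LS) = -854 + 426 = -428 kJ/mol.
Thus E(LS) − E(HS) = -286 kJ/mol.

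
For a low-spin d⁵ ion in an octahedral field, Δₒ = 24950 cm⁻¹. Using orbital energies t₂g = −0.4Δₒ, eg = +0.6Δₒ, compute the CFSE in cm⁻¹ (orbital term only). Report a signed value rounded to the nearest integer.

Electron filling gives t₂g⁵ eg⁰.
CFSE(orbital) = 5×(-0.4Δₒ) + 0×(0.6Δₒ) = -2.0Δₒ; with Δₒ = 24950 cm⁻¹ that is -49900 cm⁻¹.

-49900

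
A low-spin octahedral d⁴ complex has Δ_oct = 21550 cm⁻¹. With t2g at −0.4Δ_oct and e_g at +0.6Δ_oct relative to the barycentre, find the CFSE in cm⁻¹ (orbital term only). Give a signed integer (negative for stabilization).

-34480

Configuration: t2g^4 e_g^0.
CFSE(orbital) = 4×(-0.4Δ_oct) + 0×(0.6Δ_oct) = -1.6Δ_oct; with Δ_oct = 21550 cm⁻¹ that is -34480 cm⁻¹.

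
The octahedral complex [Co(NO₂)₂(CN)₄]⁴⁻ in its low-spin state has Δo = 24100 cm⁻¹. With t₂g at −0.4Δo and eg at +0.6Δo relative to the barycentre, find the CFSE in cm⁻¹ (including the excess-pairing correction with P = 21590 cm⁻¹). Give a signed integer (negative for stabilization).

Ligand charges: 2×(-1) from NO₂⁻ and 4×(-1) from CN⁻ sum to -6; with overall charge -4, Co is +2.
Co²⁺: group 9, so d-count = 9 − 2 = 7.
Electron filling gives t₂g⁶ eg¹.
CFSE(orbital) = 6×(-0.4Δo) + 1×(0.6Δo) = -1.8Δo; with Δo = 24100 cm⁻¹ that is -43380 cm⁻¹.
Pairing penalty: 3 pairs vs 2 in the high-spin reference → 1 extra × P = 21590 cm⁻¹.
Combining: -43380 + 21590 = -21790 cm⁻¹.

-21790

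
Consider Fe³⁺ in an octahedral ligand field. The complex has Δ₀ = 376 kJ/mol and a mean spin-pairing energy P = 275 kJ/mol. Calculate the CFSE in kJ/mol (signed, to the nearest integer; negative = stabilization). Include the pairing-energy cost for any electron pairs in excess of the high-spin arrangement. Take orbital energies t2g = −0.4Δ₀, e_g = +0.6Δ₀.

-202

Fe sits in group 8; removing 3 electrons leaves Fe³⁺ with 8 − 3 = 5 d electrons.
Δ₀ > P, so pairing is preferred: the ground state is low-spin.
Configuration: t2g^5 e_g^0.
Orbital CFSE = -2.0Δ₀ = -2.0 × 376 = -752 kJ/mol.
Excess pairs vs high-spin: 2 − 0 = 2; pairing cost = +550 kJ/mol.
Net CFSE = -752 + 550 = -202 kJ/mol.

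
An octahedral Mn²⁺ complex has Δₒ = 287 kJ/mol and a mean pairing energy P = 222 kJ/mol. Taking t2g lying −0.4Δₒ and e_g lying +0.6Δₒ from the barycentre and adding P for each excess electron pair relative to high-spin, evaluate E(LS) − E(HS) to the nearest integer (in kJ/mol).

-130

Mn²⁺: group 7, so d-count = 7 − 2 = 5.
High-spin d⁵ fills as t2g^3 e_g^2 with CFSE 3(−0.4) + 2(+0.6) = 0.0Δₒ = 0 kJ/mol.
For low-spin the configuration is t2g^5 e_g^0: orbital energy -2.0 × 287 = -574 kJ/mol, and 2 additional pairs relative to high-spin add 444 kJ/mol, giving -130 kJ/mol.
The difference is -130 − (0) = -130 kJ/mol, so low-spin lies lower.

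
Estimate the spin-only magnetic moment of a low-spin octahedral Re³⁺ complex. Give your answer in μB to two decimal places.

Re is in group 7, so Re³⁺ is d⁴ (7 − 3 = 4).
Configuration: t2g^4 e_g^0 → 2 unpaired electrons.
μ(spin-only) = √[2(2+2)] = √8 ≈ 2.83 μB.

2.83 μB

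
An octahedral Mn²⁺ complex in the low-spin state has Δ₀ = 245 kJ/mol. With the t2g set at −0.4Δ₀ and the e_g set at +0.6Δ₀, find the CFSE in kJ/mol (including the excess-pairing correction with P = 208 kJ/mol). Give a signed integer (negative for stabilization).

-74

Mn²⁺: group 7, so d-count = 7 − 2 = 5.
The d⁵ electrons fill as t2g^5 e_g^0.
The orbital stabilization is -2.0Δ₀ = -2.0 × 245 = -490 kJ/mol.
Pairing penalty: 2 pairs vs 0 in the high-spin reference → 2 extra × P = 416 kJ/mol.
Combining: -490 + 416 = -74 kJ/mol.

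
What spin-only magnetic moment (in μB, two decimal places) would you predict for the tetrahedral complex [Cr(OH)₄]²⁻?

4.90 μB

Each OH⁻ contributes -1; 4 × (-1) = -4. With overall charge -2, Cr is in the +2 oxidation state.
Cr sits in group 6; removing 2 electrons leaves Cr²⁺ with 6 − 2 = 4 d electrons.
Tetrahedral fields are weak (Δₜ ≈ 4/9 Δₒ), so electrons fill high-spin.
Configuration: e^2 t2^2 → 4 unpaired electrons.
μ(spin-only) = √[4(4+2)] = √24 ≈ 4.90 μB.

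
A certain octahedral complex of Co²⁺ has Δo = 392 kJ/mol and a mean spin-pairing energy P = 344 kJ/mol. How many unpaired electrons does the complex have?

Co sits in group 9; removing 2 electrons leaves Co²⁺ with 9 − 2 = 7 d electrons.
With Δo > P the complex is low-spin.
That gives t₂g⁶ eg¹.
Unpaired electrons: 1.

1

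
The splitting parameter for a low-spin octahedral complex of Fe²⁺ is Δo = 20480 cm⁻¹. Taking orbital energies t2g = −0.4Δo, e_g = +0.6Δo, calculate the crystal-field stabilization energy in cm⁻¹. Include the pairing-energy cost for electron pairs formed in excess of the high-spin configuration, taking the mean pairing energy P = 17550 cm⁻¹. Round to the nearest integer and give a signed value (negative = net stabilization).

-14052

Fe sits in group 8; removing 2 electrons leaves Fe²⁺ with 8 − 2 = 6 d electrons.
Electron filling gives t2g^6 e_g^0.
Orbital CFSE = 6(-0.4) + 0(0.6) = -2.4Δo = -2.4 × 20480 = -49152 cm⁻¹.
High-spin d⁶ would be t2g^4 e_g^2 with 1 pair; low-spin has 3, so 2 excess pairs cost +2P = +35100 cm⁻¹.
Overall CFSE = -49152 + 35100 = -14052 cm⁻¹.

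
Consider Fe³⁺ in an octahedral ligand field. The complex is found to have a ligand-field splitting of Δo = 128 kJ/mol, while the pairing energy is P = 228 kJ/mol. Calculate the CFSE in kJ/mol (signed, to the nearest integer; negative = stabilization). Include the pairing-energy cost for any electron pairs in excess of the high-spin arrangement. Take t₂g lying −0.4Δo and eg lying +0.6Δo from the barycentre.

0

Fe sits in group 8; removing 3 electrons leaves Fe³⁺ with 8 − 3 = 5 d electrons.
With Δo < P the complex is high-spin.
Configuration: t₂g³ eg².
Orbital CFSE = 0.0Δo = 0.0 × 128 = 0 kJ/mol.
High-spin has no excess pairs, so no pairing correction applies.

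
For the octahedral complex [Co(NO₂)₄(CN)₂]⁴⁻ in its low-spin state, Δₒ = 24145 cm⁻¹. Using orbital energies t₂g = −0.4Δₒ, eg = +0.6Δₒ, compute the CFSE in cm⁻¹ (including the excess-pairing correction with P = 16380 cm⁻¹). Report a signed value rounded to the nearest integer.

Ligand charges: 4×(-1) from NO₂⁻ and 2×(-1) from CN⁻ sum to -6; with overall charge -4, Co is +2.
Co²⁺: group 9, so d-count = 9 − 2 = 7.
Electron filling gives t₂g⁶ eg¹.
Orbital CFSE = 6(-0.4) + 1(0.6) = -1.8Δₒ = -1.8 × 24145 = -43461 cm⁻¹.
Pairing penalty: 3 pairs vs 2 in the high-spin reference → 1 extra × P = 16380 cm⁻¹.
Net CFSE = -43461 + 16380 = -27081 cm⁻¹.

-27081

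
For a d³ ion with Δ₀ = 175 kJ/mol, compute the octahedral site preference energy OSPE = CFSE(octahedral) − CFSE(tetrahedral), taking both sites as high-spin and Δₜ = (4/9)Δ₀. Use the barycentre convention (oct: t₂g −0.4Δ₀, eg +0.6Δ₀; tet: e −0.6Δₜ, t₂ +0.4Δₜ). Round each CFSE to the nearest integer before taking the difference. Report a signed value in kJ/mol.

-148

Octahedral high-spin t2g^3 e_g^0: CFSE = -1.2 × 175 = -210 kJ/mol.
Tetrahedral e^2 t2^1 gives -0.8Δₜ = -0.8 × (4/9) × 175 = -62 kJ/mol.
Subtracting, OSPE = -210 − (-62) = -148 kJ/mol.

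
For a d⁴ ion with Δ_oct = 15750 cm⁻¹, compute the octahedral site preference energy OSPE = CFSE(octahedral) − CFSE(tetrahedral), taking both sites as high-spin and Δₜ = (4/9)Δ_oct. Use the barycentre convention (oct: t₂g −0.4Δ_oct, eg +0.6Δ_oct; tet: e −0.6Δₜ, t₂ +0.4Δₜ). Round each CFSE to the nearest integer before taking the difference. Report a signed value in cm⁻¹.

-6650

Octahedral high-spin t₂g³ eg¹: CFSE = -0.6 × 15750 = -9450 cm⁻¹.
Tetrahedral: e² t₂², CFSE = 2(−0.6) + 2(+0.4) = -0.4Δₜ = -0.4 × (4/9) × 15750 = -2800 cm⁻¹.
Subtracting, OSPE = -9450 − (-2800) = -6650 cm⁻¹.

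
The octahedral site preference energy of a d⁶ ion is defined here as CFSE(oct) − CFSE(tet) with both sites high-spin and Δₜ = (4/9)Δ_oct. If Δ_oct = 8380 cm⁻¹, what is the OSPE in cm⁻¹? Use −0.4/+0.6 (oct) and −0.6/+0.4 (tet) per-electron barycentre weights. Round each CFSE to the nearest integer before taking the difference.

-1117

Octahedral high-spin t₂g⁴ eg²: CFSE = -0.4 × 8380 = -3352 cm⁻¹.
Tetrahedral e³ t₂³ gives -0.6Δₜ = -0.6 × (4/9) × 8380 = -2235 cm⁻¹.
OSPE = -3352 − (-2235) = -1117 cm⁻¹.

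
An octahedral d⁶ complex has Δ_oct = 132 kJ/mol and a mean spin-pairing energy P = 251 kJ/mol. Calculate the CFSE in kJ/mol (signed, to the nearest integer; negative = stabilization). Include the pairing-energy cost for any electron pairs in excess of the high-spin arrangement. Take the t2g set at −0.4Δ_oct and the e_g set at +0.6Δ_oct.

Here Δ_oct < P (132 < 251), so the high-spin state is favoured.
Filling d⁶ accordingly: t2g^4 e_g^2.
Orbital CFSE = -0.4Δ_oct = -0.4 × 132 = -53 kJ/mol.
High-spin has no excess pairs, so no pairing correction applies.

-53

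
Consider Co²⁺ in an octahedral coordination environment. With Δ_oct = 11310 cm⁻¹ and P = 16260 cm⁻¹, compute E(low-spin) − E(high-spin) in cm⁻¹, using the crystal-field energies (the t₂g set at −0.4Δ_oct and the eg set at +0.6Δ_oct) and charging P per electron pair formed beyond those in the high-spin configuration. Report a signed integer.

Co²⁺: group 9, so d-count = 9 − 2 = 7.
In the high-spin limit (t₂g⁵ eg²) the orbital term is -0.8Δ_oct = -9048 cm⁻¹, with no excess pairing.
Low-spin t₂g⁶ eg¹ gives -1.8Δ_oct = -20358 cm⁻¹, but forming 1 extra pair costs 1P = 16260 cm⁻¹, so E(LS) = -20358 + 16260 = -4098 cm⁻¹.
E(LS) − E(HS) = -4098 − (-9048) = 4950 cm⁻¹.

4950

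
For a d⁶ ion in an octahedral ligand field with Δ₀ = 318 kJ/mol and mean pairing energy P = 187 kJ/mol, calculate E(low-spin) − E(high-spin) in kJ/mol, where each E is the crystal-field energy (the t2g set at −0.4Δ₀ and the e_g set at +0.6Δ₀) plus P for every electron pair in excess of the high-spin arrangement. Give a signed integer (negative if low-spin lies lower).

-262

High-spin: t2g^4 e_g^2, CFSE = -0.4Δ₀ = -127 kJ/mol.
Low-spin t2g^6 e_g^0 gives -2.4Δ₀ = -763 kJ/mol, but forming 2 extra pairs costs 2P = 374 kJ/mol, so E(LS) = -763 + 374 = -389 kJ/mol.
E(LS) − E(HS) = -389 − (-127) = -262 kJ/mol.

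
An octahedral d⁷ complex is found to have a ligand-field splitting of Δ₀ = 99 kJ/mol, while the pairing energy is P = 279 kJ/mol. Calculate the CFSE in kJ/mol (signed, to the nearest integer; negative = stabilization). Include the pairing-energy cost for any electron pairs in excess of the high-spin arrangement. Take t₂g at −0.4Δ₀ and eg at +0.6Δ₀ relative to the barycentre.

Here Δ₀ < P (99 < 279), so the high-spin state is favoured.
That gives t₂g⁵ eg².
Orbital CFSE = -0.8Δ₀ = -0.8 × 99 = -79 kJ/mol.
High-spin has no excess pairs, so no pairing correction applies.

-79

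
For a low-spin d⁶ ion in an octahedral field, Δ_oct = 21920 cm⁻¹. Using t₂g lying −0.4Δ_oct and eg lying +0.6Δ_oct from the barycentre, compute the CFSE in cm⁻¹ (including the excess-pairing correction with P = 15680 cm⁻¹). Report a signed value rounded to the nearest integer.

Configuration: t₂g⁶ eg⁰.
Orbital CFSE = 6(-0.4) + 0(0.6) = -2.4Δ_oct = -2.4 × 21920 = -52608 cm⁻¹.
High-spin d⁶ would be t₂g⁴ eg² with 1 pair; low-spin has 3, so 2 excess pairs cost +2P = +31360 cm⁻¹.
Overall CFSE = -52608 + 31360 = -21248 cm⁻¹.

-21248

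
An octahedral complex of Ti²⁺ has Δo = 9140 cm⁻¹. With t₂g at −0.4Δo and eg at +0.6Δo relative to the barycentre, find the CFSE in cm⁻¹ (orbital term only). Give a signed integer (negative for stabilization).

Ti²⁺: group 4, so d-count = 4 − 2 = 2.
For octahedral d² the high- and low-spin configurations coincide.
The d² electrons fill as t₂g² eg⁰.
The orbital stabilization is -0.8Δo = -0.8 × 9140 = -7312 cm⁻¹.

-7312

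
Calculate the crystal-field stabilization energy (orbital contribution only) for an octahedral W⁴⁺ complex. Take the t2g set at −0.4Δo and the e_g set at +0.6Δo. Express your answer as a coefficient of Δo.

-0.8 Δo

Group 6 minus oxidation state +4 gives a d² configuration for W⁴⁺.
Configuration: t2g^2 e_g^0.
CFSE = 2(-0.4Δo) + 0(0.6Δo) = -0.8Δo + 0.0Δo = -0.8Δo.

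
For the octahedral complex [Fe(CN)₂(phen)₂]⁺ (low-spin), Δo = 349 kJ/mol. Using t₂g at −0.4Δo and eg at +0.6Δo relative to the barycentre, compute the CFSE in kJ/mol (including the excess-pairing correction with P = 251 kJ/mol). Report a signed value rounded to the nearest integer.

Ligand charges: 2×(-1) from CN⁻ and 2×(+0) from phen sum to -2; with overall charge +1, Fe is +3.
Fe is in group 8, so Fe³⁺ is d⁵ (8 − 3 = 5).
The d⁵ electrons fill as t₂g⁵ eg⁰.
Orbital CFSE = 5(-0.4) + 0(0.6) = -2.0Δo = -2.0 × 349 = -698 kJ/mol.
Relative to high-spin t₂g³ eg² (0 paired), the low-spin configuration has 2 additional pairs, contributing +2 × 251 = +502 kJ/mol.
Combining: -698 + 502 = -196 kJ/mol.

-196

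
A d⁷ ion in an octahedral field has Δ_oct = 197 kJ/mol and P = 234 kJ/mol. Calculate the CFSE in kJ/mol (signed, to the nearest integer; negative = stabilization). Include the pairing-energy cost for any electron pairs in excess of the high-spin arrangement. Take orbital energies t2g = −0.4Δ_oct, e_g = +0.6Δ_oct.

With Δ_oct < P the complex is high-spin.
That gives t2g^5 e_g^2.
Orbital CFSE = -0.8Δ_oct = -0.8 × 197 = -158 kJ/mol.
High-spin has no excess pairs, so no pairing correction applies.

-158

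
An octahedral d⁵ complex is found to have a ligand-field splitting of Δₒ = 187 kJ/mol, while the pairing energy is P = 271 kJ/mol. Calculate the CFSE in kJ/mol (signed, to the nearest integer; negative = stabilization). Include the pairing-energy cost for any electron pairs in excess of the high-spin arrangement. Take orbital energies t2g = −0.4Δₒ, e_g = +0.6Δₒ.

Δₒ < P, so pairing is avoided: the ground state is high-spin.
That gives t2g^3 e_g^2.
Orbital CFSE = 0.0Δₒ = 0.0 × 187 = 0 kJ/mol.
High-spin has no excess pairs, so no pairing correction applies.

0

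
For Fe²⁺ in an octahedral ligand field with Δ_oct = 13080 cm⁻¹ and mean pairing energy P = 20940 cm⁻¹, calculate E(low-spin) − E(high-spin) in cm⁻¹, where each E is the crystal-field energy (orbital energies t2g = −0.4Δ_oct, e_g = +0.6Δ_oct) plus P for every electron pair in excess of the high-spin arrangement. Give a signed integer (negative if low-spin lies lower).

Group 8 minus oxidation state +2 gives a d⁶ configuration for Fe²⁺.
High-spin: t2g^4 e_g^2, CFSE = -0.4Δ_oct = -5232 cm⁻¹.
Low-spin: t2g^6 e_g^0, orbital CFSE = -2.4Δ_oct = -31392 cm⁻¹; plus 2 excess pairs × P = +41880 cm⁻¹; total 10488 cm⁻¹.
E(LS) − E(HS) = 10488 − (-5232) = 15720 cm⁻¹.

15720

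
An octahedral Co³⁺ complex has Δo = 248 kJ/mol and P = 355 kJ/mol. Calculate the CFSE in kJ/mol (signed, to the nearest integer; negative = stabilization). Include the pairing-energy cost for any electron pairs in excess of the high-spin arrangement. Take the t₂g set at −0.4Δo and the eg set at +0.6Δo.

Co is in group 9, so Co³⁺ is d⁶ (9 − 3 = 6).
With Δo < P the complex is high-spin.
Filling d⁶ accordingly: t₂g⁴ eg².
Orbital CFSE = -0.4Δo = -0.4 × 248 = -99 kJ/mol.
High-spin has no excess pairs, so no pairing correction applies.

-99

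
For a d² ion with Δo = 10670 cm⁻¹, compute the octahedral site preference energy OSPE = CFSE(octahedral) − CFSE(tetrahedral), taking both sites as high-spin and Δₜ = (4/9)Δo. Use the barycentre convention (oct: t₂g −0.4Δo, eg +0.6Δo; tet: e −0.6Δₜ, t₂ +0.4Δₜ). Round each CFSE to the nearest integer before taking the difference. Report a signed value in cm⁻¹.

-2845

In an octahedral site d² (HS) is t₂g² eg⁰, giving CFSE(oct) = -0.8Δo = -8536 cm⁻¹.
Tetrahedral e² t₂⁰ gives -1.2Δₜ = -1.2 × (4/9) × 10670 = -5691 cm⁻¹.
OSPE = CFSE(oct) − CFSE(tet) = -8536 − (-5691) = -2845 cm⁻¹.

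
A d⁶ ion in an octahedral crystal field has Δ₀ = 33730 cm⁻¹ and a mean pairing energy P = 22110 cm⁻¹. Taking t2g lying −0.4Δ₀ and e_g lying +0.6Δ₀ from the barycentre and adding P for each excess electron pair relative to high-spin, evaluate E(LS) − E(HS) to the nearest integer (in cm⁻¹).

-23240

High-spin d⁶ fills as t2g^4 e_g^2 with CFSE 4(−0.4) + 2(+0.6) = -0.4Δ₀ = -13492 cm⁻¹.
For low-spin the configuration is t2g^6 e_g^0: orbital energy -2.4 × 33730 = -80952 cm⁻¹, and 2 additional pairs relative to high-spin add 44220 cm⁻¹, giving -36732 cm⁻¹.
Thus E(LS) − E(HS) = -23240 cm⁻¹.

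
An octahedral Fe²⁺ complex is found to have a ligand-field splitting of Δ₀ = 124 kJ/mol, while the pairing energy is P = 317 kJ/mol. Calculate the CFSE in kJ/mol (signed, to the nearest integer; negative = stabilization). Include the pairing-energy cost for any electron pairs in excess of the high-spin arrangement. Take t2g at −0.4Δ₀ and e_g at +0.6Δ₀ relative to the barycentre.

Group 8 minus oxidation state +2 gives a d⁶ configuration for Fe²⁺.
Since Δ₀ = 124 kJ/mol < P = 317 kJ/mol, the complex adopts the high-spin configuration.
That gives t2g^4 e_g^2.
Orbital CFSE = -0.4Δ₀ = -0.4 × 124 = -50 kJ/mol.
High-spin has no excess pairs, so no pairing correction applies.

-50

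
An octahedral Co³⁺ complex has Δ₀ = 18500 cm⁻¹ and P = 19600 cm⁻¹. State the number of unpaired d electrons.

4

Co is in group 9, so Co³⁺ is d⁶ (9 − 3 = 6).
With Δ₀ < P the complex is high-spin.
That gives t2g^4 e_g^2.
Unpaired electrons: 4.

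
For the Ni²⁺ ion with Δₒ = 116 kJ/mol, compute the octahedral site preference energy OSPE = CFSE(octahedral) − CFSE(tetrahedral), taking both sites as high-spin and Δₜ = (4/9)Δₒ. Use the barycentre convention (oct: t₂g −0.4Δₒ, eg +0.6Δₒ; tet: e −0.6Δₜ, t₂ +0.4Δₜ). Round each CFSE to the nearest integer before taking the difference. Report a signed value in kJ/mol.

-98

Ni sits in group 10; removing 2 electrons leaves Ni²⁺ with 10 − 2 = 8 d electrons.
Octahedral high-spin t₂g⁶ eg²: CFSE = -1.2 × 116 = -139 kJ/mol.
In a tetrahedral site the filling is e⁴ t₂⁴: CFSE(tet) = -0.8Δₜ = -0.8 × (4/9)(116) = -41 kJ/mol.
Subtracting, OSPE = -139 − (-41) = -98 kJ/mol.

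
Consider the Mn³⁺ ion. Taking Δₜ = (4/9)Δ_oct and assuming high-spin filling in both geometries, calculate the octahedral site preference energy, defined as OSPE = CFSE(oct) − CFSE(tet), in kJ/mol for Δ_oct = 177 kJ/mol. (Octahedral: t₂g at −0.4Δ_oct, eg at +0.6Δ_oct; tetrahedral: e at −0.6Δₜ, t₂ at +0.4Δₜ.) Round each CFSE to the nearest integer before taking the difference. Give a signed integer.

Mn³⁺: group 7, so d-count = 7 − 3 = 4.
Octahedral high-spin t₂g³ eg¹: CFSE = -0.6 × 177 = -106 kJ/mol.
In a tetrahedral site the filling is e² t₂²: CFSE(tet) = -0.4Δₜ = -0.4 × (4/9)(177) = -31 kJ/mol.
OSPE = CFSE(oct) − CFSE(tet) = -106 − (-31) = -75 kJ/mol.

-75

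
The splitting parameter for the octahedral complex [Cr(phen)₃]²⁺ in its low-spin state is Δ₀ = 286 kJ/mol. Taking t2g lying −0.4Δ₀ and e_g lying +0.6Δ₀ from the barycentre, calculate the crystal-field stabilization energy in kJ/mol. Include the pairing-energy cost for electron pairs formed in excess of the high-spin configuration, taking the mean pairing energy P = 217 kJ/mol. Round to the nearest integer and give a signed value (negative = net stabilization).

-241

phen is neutral, so the +2 overall charge sits on Cr: oxidation state +2.
Group 6 minus oxidation state +2 gives a d⁴ configuration for Cr²⁺.
Configuration: t2g^4 e_g^0.
Orbital CFSE = 4(-0.4) + 0(0.6) = -1.6Δ₀ = -1.6 × 286 = -458 kJ/mol.
High-spin d⁴ would be t2g^3 e_g^1 with 0 pairs; low-spin has 1, so 1 excess pair costs +1P = +217 kJ/mol.
Overall CFSE = -458 + 217 = -241 kJ/mol.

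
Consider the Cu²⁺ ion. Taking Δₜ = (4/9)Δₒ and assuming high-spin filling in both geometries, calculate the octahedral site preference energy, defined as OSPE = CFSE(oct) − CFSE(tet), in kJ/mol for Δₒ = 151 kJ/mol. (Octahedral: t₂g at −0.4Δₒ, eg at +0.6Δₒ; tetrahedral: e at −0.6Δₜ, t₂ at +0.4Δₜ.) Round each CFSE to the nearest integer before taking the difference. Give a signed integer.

-64

Cu is in group 11, so Cu²⁺ is d⁹ (11 − 2 = 9).
Octahedral high-spin t₂g⁶ eg³: CFSE = -0.6 × 151 = -91 kJ/mol.
Tetrahedral: e⁴ t₂⁵, CFSE = 4(−0.6) + 5(+0.4) = -0.4Δₜ = -0.4 × (4/9) × 151 = -27 kJ/mol.
Subtracting, OSPE = -91 − (-27) = -64 kJ/mol.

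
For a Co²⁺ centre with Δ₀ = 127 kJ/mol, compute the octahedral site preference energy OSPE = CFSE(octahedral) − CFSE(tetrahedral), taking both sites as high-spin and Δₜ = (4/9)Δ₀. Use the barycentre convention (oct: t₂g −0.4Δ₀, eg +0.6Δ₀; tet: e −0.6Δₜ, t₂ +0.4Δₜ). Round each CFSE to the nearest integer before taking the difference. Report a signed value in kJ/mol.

-34

Group 9 minus oxidation state +2 gives a d⁷ configuration for Co²⁺.
Octahedral (high-spin): t2g^5 e_g^2, CFSE = 5(−0.4) + 2(+0.6) = -0.8Δ₀ = -0.8 × 127 = -102 kJ/mol.
Tetrahedral: e^4 t2^3, CFSE = 4(−0.6) + 3(+0.4) = -1.2Δₜ = -1.2 × (4/9) × 127 = -68 kJ/mol.
OSPE = CFSE(oct) − CFSE(tet) = -102 − (-68) = -34 kJ/mol.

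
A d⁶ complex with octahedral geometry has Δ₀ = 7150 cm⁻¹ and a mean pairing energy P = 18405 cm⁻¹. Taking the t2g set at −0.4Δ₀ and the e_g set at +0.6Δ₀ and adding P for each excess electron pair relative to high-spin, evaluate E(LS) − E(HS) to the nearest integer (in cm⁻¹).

In the high-spin limit (t2g^4 e_g^2) the orbital term is -0.4Δ₀ = -2860 cm⁻¹, with no excess pairing.
For low-spin the configuration is t2g^6 e_g^0: orbital energy -2.4 × 7150 = -17160 cm⁻¹, and 2 additional pairs relative to high-spin add 36810 cm⁻¹, giving 19650 cm⁻¹.
E(LS) − E(HS) = 19650 − (-2860) = 22510 cm⁻¹.

22510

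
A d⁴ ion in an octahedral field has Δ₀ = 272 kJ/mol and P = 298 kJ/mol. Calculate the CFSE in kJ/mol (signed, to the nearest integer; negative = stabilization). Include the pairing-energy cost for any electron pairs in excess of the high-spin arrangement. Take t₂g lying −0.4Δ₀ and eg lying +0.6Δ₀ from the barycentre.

-163

With Δ₀ < P the complex is high-spin.
Filling d⁴ accordingly: t₂g³ eg¹.
Orbital CFSE = -0.6Δ₀ = -0.6 × 272 = -163 kJ/mol.
High-spin has no excess pairs, so no pairing correction applies.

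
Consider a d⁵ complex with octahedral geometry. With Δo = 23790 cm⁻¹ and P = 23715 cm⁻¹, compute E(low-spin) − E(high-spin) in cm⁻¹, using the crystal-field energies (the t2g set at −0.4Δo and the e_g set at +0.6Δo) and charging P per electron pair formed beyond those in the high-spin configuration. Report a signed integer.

High-spin: t2g^3 e_g^2, CFSE = 0.0Δo = 0 cm⁻¹.
Low-spin: t2g^5 e_g^0, orbital CFSE = -2.0Δo = -47580 cm⁻¹; plus 2 excess pairs × P = +47430 cm⁻¹; total -150 cm⁻¹.
Thus E(LS) − E(HS) = -150 cm⁻¹.

-150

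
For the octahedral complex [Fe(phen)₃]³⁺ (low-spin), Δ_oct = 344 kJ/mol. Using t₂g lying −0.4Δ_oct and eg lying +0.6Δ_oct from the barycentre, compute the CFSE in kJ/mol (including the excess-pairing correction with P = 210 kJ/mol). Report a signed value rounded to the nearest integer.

phen is neutral, so the +3 overall charge sits on Fe: oxidation state +3.
Group 8 minus oxidation state +3 gives a d⁵ configuration for Fe³⁺.
Configuration: t₂g⁵ eg⁰.
Orbital CFSE = 5(-0.4) + 0(0.6) = -2.0Δ_oct = -2.0 × 344 = -688 kJ/mol.
High-spin d⁵ would be t₂g³ eg² with 0 pairs; low-spin has 2, so 2 excess pairs cost +2P = +420 kJ/mol.
Combining: -688 + 420 = -268 kJ/mol.

-268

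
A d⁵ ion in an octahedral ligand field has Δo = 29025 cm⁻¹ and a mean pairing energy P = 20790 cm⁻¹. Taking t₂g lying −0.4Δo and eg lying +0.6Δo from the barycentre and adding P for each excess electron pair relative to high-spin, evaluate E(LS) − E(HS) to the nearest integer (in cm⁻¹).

-16470

High-spin d⁵ fills as t₂g³ eg² with CFSE 3(−0.4) + 2(+0.6) = 0.0Δo = 0 cm⁻¹.
Low-spin t₂g⁵ eg⁰ gives -2.0Δo = -58050 cm⁻¹, but forming 2 extra pairs costs 2P = 41580 cm⁻¹, so E(LS) = -58050 + 41580 = -16470 cm⁻¹.
The difference is -16470 − (0) = -16470 cm⁻¹, so low-spin lies lower.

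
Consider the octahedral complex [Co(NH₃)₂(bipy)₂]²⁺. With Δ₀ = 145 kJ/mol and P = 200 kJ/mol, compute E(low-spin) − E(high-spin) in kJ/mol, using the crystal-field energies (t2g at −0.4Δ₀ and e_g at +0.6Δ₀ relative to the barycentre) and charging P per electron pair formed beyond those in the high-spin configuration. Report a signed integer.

Ligand charges: 2×(+0) from NH₃ and 2×(+0) from bipy sum to +0; with overall charge +2, Co is +2.
Group 9 minus oxidation state +2 gives a d⁷ configuration for Co²⁺.
High-spin d⁷ fills as t2g^5 e_g^2 with CFSE 5(−0.4) + 2(+0.6) = -0.8Δ₀ = -116 kJ/mol.
For low-spin the configuration is t2g^6 e_g^1: orbital energy -1.8 × 145 = -261 kJ/mol, and 1 additional pair relative to high-spin adds 200 kJ/mol, giving -61 kJ/mol.
The difference is -61 − (-116) = 55 kJ/mol, so high-spin lies lower.

55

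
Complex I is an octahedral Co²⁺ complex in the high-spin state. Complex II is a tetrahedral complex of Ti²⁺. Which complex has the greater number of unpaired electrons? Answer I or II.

I: Co sits in group 9; removing 2 electrons leaves Co²⁺ with 9 − 2 = 7 d electrons; t₂g⁵ eg² → 3 unpaired.
II: Ti sits in group 4; removing 2 electrons leaves Ti²⁺ with 4 − 2 = 2 d electrons; Tetrahedral splitting is small, so the complex is high-spin; e² t₂⁰ → 2 unpaired.
So I has more unpaired electrons.

I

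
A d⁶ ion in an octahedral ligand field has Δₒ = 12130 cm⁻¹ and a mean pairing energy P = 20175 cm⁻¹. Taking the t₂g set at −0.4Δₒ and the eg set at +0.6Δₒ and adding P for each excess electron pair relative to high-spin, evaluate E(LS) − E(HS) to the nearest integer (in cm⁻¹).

16090

In the high-spin limit (t₂g⁴ eg²) the orbital term is -0.4Δₒ = -4852 cm⁻¹, with no excess pairing.
For low-spin the configuration is t₂g⁶ eg⁰: orbital energy -2.4 × 12130 = -29112 cm⁻¹, and 2 additional pairs relative to high-spin add 40350 cm⁻¹, giving 11238 cm⁻¹.
E(LS) − E(HS) = 11238 − (-4852) = 16090 cm⁻¹.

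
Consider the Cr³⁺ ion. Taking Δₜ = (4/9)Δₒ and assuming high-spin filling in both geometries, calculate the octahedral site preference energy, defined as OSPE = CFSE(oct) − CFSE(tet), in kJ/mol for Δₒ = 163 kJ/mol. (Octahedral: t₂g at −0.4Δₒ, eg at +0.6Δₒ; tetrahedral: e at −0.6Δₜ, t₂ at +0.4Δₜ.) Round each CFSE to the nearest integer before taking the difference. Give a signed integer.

Cr is in group 6, so Cr³⁺ is d³ (6 − 3 = 3).
In an octahedral site d³ (HS) is t2g^3 e_g^0, giving CFSE(oct) = -1.2Δₒ = -196 kJ/mol.
In a tetrahedral site the filling is e^2 t2^1: CFSE(tet) = -0.8Δₜ = -0.8 × (4/9)(163) = -58 kJ/mol.
Subtracting, OSPE = -196 − (-58) = -138 kJ/mol.

-138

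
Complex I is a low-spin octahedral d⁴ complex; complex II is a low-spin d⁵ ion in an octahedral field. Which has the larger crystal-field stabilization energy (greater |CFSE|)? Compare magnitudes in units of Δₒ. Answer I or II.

I: t₂g⁴ eg⁰, CFSE = -1.6Δₒ.
II: t₂g⁵ eg⁰, CFSE = -2.0Δₒ.
So II has the larger |CFSE|.

II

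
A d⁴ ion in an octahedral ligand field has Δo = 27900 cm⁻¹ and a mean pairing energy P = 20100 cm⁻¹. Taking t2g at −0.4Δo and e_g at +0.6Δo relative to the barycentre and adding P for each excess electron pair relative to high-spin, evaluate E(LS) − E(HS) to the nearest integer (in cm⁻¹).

In the high-spin limit (t2g^3 e_g^1) the orbital term is -0.6Δo = -16740 cm⁻¹, with no excess pairing.
Low-spin t2g^4 e_g^0 gives -1.6Δo = -44640 cm⁻¹, but forming 1 extra pair costs 1P = 20100 cm⁻¹, so E(LS) = -44640 + 20100 = -24540 cm⁻¹.
E(LS) − E(HS) = -24540 − (-16740) = -7800 cm⁻¹.

-7800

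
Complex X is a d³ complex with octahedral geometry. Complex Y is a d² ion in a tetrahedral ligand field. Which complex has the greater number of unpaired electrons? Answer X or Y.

X

X: t2g^3 e_g^0 → 3 unpaired.
Y: With tetrahedral geometry the complex is necessarily high-spin; e^2 t2^0 → 2 unpaired.
So X has more unpaired electrons.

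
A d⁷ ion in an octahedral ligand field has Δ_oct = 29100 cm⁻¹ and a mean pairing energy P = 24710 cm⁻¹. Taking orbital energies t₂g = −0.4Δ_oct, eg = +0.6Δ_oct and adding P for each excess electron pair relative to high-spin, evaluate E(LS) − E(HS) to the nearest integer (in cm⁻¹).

-4390

In the high-spin limit (t₂g⁵ eg²) the orbital term is -0.8Δ_oct = -23280 cm⁻¹, with no excess pairing.
Low-spin: t₂g⁶ eg¹, orbital CFSE = -1.8Δ_oct = -52380 cm⁻¹; plus 1 excess pair × P = +24710 cm⁻¹; total -27670 cm⁻¹.
The difference is -27670 − (-23280) = -4390 cm⁻¹, so low-spin lies lower.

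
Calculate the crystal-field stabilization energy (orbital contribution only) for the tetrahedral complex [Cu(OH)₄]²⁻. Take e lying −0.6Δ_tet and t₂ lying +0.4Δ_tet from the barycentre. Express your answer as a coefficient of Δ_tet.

-0.4 Δ_tet

Each OH⁻ contributes -1; 4 × (-1) = -4. With overall charge -2, Cu is in the +2 oxidation state.
Group 11 minus oxidation state +2 gives a d⁹ configuration for Cu²⁺.
With tetrahedral geometry the complex is necessarily high-spin.
Configuration: e⁴ t₂⁵.
CFSE = 4(-0.6Δ_tet) + 5(0.4Δ_tet) = -2.4Δ_tet + 2.0Δ_tet = -0.4Δ_tet.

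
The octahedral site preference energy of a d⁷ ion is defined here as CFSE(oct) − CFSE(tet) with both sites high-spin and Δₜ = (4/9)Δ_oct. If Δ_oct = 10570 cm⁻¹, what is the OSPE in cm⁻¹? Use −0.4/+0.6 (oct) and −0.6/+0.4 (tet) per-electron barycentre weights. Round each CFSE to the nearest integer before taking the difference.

-2819

In an octahedral site d⁷ (HS) is t₂g⁵ eg², giving CFSE(oct) = -0.8Δ_oct = -8456 cm⁻¹.
Tetrahedral: e⁴ t₂³, CFSE = 4(−0.6) + 3(+0.4) = -1.2Δₜ = -1.2 × (4/9) × 10570 = -5637 cm⁻¹.
OSPE = CFSE(oct) − CFSE(tet) = -8456 − (-5637) = -2819 cm⁻¹.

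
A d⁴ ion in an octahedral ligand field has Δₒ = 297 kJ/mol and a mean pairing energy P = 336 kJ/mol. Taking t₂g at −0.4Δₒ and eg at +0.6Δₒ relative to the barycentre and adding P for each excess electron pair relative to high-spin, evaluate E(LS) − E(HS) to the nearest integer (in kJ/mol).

39

High-spin: t₂g³ eg¹, CFSE = -0.6Δₒ = -178 kJ/mol.
For low-spin the configuration is t₂g⁴ eg⁰: orbital energy -1.6 × 297 = -475 kJ/mol, and 1 additional pair relative to high-spin adds 336 kJ/mol, giving -139 kJ/mol.
E(LS) − E(HS) = -139 − (-178) = 39 kJ/mol.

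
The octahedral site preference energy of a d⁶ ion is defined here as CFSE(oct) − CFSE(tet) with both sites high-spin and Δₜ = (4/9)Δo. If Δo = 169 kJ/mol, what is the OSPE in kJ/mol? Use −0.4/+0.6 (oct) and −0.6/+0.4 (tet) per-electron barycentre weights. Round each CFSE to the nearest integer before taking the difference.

-23

Octahedral high-spin t₂g⁴ eg²: CFSE = -0.4 × 169 = -68 kJ/mol.
Tetrahedral: e³ t₂³, CFSE = 3(−0.6) + 3(+0.4) = -0.6Δₜ = -0.6 × (4/9) × 169 = -45 kJ/mol.
OSPE = -68 − (-45) = -23 kJ/mol.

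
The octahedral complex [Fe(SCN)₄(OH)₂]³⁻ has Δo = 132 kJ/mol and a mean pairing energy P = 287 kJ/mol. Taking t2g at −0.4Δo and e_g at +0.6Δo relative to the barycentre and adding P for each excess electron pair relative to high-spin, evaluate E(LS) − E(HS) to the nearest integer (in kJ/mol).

Ligand charges: 4×(-1) from SCN⁻ and 2×(-1) from OH⁻ sum to -6; with overall charge -3, Fe is +3.
Fe³⁺: group 8, so d-count = 8 − 3 = 5.
High-spin d⁵ fills as t2g^3 e_g^2 with CFSE 3(−0.4) + 2(+0.6) = 0.0Δo = 0 kJ/mol.
For low-spin the configuration is t2g^5 e_g^0: orbital energy -2.0 × 132 = -264 kJ/mol, and 2 additional pairs relative to high-spin add 574 kJ/mol, giving 310 kJ/mol.
Thus E(LS) − E(HS) = 310 kJ/mol.

310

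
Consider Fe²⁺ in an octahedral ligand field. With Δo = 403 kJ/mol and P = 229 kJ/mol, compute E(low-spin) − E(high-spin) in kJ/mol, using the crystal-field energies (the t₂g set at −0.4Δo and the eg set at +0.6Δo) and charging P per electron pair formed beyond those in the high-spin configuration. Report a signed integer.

-348

Fe sits in group 8; removing 2 electrons leaves Fe²⁺ with 8 − 2 = 6 d electrons.
High-spin: t₂g⁴ eg², CFSE = -0.4Δo = -161 kJ/mol.
Low-spin: t₂g⁶ eg⁰, orbital CFSE = -2.4Δo = -967 kJ/mol; plus 2 excess pairs × P = +458 kJ/mol; total -509 kJ/mol.
The difference is -509 − (-161) = -348 kJ/mol, so low-spin lies lower.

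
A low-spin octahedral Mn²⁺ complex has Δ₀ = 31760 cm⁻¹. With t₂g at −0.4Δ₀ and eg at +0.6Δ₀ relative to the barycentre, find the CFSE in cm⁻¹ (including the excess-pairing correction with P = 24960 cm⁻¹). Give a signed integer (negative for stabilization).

Mn sits in group 7; removing 2 electrons leaves Mn²⁺ with 7 − 2 = 5 d electrons.
Electron filling gives t₂g⁵ eg⁰.
The orbital stabilization is -2.0Δ₀ = -2.0 × 31760 = -63520 cm⁻¹.
Relative to high-spin t₂g³ eg² (0 paired), the low-spin configuration has 2 additional pairs, contributing +2 × 24960 = +49920 cm⁻¹.
Net CFSE = -63520 + 49920 = -13600 cm⁻¹.

-13600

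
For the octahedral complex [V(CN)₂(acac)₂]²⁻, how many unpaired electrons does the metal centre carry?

Ligand charges: 2×(-1) from CN⁻ and 2×(-1) from acac⁻ sum to -4; with overall charge -2, V is +2.
V²⁺: group 5, so d-count = 5 − 2 = 3.
Configuration: t₂g³ eg⁰, giving 3 unpaired electrons.

3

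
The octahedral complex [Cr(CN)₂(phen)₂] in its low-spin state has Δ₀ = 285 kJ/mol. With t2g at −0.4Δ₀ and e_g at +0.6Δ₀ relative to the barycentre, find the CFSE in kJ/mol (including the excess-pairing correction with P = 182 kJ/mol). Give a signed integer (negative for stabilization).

Ligand charges: 2×(-1) from CN⁻ and 2×(+0) from phen sum to -2; with overall charge +0, Cr is +2.
Cr sits in group 6; removing 2 electrons leaves Cr²⁺ with 6 − 2 = 4 d electrons.
Configuration: t2g^4 e_g^0.
Orbital CFSE = 4(-0.4) + 0(0.6) = -1.6Δ₀ = -1.6 × 285 = -456 kJ/mol.
Pairing penalty: 1 pair vs 0 in the high-spin reference → 1 extra × P = 182 kJ/mol.
Overall CFSE = -456 + 182 = -274 kJ/mol.

-274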